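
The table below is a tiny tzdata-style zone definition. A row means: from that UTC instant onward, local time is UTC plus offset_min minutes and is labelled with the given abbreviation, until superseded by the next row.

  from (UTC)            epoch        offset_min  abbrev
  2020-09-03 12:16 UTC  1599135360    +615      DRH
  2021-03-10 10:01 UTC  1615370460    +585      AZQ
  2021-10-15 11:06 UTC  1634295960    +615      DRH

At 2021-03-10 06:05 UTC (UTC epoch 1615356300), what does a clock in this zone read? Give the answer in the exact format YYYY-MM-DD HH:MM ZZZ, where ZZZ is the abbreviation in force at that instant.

2021-03-10 16:20 DRH

Query: 2021-03-10 06:05 UTC
Rule 1/3 (DRH, +10:15): 2020-09-03 12:16 UTC ≤ query < 2021-03-10 10:01 UTC
6·60 + 5 + 615 = 980 min
980 = 0·1440 + 980; 980 = 16·60 + 20 → 16:20, same day
→ 2021-03-10 16:20 DRH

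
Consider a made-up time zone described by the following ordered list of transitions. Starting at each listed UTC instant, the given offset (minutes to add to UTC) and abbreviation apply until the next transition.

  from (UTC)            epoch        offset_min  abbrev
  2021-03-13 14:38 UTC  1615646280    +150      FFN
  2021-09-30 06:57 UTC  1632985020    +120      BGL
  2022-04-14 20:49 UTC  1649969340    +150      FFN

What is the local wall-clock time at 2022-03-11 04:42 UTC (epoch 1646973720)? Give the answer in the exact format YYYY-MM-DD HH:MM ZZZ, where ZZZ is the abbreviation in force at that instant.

2022-03-11 06:42 BGL

Query: 2022-03-11 04:42 UTC
Rule 2/3 (BGL, +02:00): 2021-09-30 06:57 UTC ≤ query < 2022-04-14 20:49 UTC
4·60 + 42 + 120 = 402 min
402 = 0·1440 + 402; 402 = 6·60 + 42 → 06:42, same day
→ 2022-03-11 06:42 BGL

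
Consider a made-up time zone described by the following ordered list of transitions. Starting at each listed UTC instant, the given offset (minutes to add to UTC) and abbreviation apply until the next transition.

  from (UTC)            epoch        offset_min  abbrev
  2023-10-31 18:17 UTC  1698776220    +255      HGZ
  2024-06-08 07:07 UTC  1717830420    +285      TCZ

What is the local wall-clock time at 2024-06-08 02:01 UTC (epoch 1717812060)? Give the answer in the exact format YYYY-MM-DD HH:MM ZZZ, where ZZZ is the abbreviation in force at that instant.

2024-06-08 06:16 HGZ

Query: 2024-06-08 02:01 UTC
Rule 1/2 (HGZ, +04:15): 2023-10-31 18:17 UTC ≤ query < 2024-06-08 07:07 UTC
2·60 + 1 + 255 = 376 min
376 = 0·1440 + 376; 376 = 6·60 + 16 → 06:16, same day
→ 2024-06-08 06:16 HGZ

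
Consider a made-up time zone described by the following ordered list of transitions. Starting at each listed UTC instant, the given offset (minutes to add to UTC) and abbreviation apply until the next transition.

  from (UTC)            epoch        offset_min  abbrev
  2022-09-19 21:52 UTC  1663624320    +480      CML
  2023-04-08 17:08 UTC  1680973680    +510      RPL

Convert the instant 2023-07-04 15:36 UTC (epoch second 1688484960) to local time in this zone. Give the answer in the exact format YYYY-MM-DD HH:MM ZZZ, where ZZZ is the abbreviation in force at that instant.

2023-07-05 00:06 RPL

Query: 2023-07-04 15:36 UTC
Rule 2/2 (RPL, +08:30): 2023-04-08 17:08 UTC ≤ query < +∞
15·60 + 36 + 510 = 1446 min
1446 = 1·1440 + 6; 6 = 0·60 + 6 → 00:06, 2023-07-04 + 1 day = 2023-07-05
→ 2023-07-05 00:06 RPL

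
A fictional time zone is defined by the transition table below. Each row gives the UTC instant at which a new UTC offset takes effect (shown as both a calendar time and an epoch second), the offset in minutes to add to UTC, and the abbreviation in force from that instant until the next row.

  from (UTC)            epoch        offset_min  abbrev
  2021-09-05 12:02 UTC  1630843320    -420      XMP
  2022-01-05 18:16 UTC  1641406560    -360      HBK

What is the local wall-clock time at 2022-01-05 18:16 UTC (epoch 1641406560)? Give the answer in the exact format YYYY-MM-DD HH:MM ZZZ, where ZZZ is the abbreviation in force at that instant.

Query: 2022-01-05 18:16 UTC
Rule 2/2 (HBK, -06:00): 2022-01-05 18:16 UTC ≤ query < +∞
18·60 + 16 - 360 = 736 min
736 = 0·1440 + 736; 736 = 12·60 + 16 → 12:16, same day
→ 2022-01-05 12:16 HBK

2022-01-05 12:16 HBK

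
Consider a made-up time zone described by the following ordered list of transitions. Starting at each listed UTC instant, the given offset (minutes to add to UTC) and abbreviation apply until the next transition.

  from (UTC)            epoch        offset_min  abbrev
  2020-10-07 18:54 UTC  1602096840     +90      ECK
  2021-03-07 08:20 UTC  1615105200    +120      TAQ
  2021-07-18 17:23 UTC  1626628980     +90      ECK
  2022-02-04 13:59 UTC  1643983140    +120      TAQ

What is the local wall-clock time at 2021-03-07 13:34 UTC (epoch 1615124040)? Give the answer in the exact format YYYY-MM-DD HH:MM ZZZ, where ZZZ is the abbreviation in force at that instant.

2021-03-07 15:34 TAQ

Query: 2021-03-07 13:34 UTC
Rule 2/4 (TAQ, +02:00): 2021-03-07 08:20 UTC ≤ query < 2021-07-18 17:23 UTC
13·60 + 34 + 120 = 934 min
934 = 0·1440 + 934; 934 = 15·60 + 34 → 15:34, same day
→ 2021-03-07 15:34 TAQ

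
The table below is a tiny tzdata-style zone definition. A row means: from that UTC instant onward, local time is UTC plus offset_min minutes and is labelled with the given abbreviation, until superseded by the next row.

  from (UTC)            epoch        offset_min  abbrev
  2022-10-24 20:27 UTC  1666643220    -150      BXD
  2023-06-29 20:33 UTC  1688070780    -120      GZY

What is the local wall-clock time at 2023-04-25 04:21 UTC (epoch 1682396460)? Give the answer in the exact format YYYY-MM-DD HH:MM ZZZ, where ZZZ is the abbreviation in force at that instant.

2023-04-25 01:51 BXD

Query: 2023-04-25 04:21 UTC
Rule 1/2 (BXD, -02:30): 2022-10-24 20:27 UTC ≤ query < 2023-06-29 20:33 UTC
4·60 + 21 - 150 = 111 min
111 = 0·1440 + 111; 111 = 1·60 + 51 → 01:51, same day
→ 2023-04-25 01:51 BXD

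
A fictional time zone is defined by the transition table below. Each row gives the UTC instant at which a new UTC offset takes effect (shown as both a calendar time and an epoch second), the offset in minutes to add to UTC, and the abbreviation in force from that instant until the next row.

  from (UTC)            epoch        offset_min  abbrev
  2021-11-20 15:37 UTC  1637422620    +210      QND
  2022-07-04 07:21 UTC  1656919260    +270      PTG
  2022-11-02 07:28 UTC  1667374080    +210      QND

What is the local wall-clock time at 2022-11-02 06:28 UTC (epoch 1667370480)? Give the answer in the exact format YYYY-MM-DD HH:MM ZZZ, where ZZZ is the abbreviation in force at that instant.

Query: 2022-11-02 06:28 UTC
Rule 2/3 (PTG, +04:30): 2022-07-04 07:21 UTC ≤ query < 2022-11-02 07:28 UTC
6·60 + 28 + 270 = 658 min
658 = 0·1440 + 658; 658 = 10·60 + 58 → 10:58, same day
→ 2022-11-02 10:58 PTG

2022-11-02 10:58 PTG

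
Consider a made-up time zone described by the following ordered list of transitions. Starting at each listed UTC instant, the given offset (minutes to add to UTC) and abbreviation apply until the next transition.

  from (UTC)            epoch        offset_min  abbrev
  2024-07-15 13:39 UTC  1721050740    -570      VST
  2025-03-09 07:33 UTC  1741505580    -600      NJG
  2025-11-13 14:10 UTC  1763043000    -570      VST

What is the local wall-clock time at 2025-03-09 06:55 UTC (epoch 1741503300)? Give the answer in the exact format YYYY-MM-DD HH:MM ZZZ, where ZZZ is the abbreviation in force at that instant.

2025-03-08 21:25 VST

Query: 2025-03-09 06:55 UTC
Rule 1/3 (VST, -09:30): 2024-07-15 13:39 UTC ≤ query < 2025-03-09 07:33 UTC
6·60 + 55 - 570 = -155 min
-155 = -1·1440 + 1285; 1285 = 21·60 + 25 → 21:25, 2025-03-09 - 1 day = 2025-03-08
→ 2025-03-08 21:25 VST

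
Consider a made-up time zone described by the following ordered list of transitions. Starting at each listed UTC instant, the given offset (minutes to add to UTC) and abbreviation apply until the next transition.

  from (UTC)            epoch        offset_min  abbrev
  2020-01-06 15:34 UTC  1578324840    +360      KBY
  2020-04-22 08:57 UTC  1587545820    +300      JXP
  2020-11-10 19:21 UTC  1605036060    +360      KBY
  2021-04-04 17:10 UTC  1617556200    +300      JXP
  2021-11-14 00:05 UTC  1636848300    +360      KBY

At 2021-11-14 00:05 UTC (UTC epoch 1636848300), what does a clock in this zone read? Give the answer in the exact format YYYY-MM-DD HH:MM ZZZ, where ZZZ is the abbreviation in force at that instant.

Query: 2021-11-14 00:05 UTC
Rule 5/5 (KBY, +06:00): 2021-11-14 00:05 UTC ≤ query < +∞
0·60 + 5 + 360 = 365 min
365 = 0·1440 + 365; 365 = 6·60 + 5 → 06:05, same day
→ 2021-11-14 06:05 KBY

2021-11-14 06:05 KBY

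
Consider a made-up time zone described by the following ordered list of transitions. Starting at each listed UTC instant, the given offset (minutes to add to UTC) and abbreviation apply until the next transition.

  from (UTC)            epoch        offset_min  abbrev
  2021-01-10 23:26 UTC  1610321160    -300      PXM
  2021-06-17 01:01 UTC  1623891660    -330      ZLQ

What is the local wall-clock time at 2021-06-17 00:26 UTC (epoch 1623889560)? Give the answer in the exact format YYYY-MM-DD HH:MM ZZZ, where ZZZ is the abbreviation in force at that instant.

2021-06-16 19:26 PXM

Query: 2021-06-17 00:26 UTC
Rule 1/2 (PXM, -05:00): 2021-01-10 23:26 UTC ≤ query < 2021-06-17 01:01 UTC
0·60 + 26 - 300 = -274 min
-274 = -1·1440 + 1166; 1166 = 19·60 + 26 → 19:26, 2021-06-17 - 1 day = 2021-06-16
→ 2021-06-16 19:26 PXM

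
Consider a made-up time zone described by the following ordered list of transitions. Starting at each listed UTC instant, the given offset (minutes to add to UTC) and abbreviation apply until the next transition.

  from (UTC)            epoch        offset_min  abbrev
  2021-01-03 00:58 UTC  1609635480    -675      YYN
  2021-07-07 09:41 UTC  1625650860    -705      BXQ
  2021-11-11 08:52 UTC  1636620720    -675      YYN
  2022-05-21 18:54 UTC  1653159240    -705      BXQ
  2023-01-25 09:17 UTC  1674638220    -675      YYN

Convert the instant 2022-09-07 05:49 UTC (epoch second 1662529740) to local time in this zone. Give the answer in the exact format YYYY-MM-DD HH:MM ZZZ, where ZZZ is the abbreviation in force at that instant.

2022-09-06 18:04 BXQ

Query: 2022-09-07 05:49 UTC
Rule 4/5 (BXQ, -11:45): 2022-05-21 18:54 UTC ≤ query < 2023-01-25 09:17 UTC
5·60 + 49 - 705 = -356 min
-356 = -1·1440 + 1084; 1084 = 18·60 + 4 → 18:04, 2022-09-07 - 1 day = 2022-09-06
→ 2022-09-06 18:04 BXQ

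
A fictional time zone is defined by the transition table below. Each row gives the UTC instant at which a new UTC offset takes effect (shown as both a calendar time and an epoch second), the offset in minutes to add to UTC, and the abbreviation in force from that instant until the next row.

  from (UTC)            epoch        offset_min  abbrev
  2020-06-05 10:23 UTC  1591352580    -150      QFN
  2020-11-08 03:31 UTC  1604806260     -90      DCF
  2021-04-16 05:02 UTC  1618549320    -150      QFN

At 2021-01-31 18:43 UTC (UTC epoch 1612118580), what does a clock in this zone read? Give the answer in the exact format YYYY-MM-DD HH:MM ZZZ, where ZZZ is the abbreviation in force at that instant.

Query: 2021-01-31 18:43 UTC
Rule 2/3 (DCF, -01:30): 2020-11-08 03:31 UTC ≤ query < 2021-04-16 05:02 UTC
18·60 + 43 - 90 = 1033 min
1033 = 0·1440 + 1033; 1033 = 17·60 + 13 → 17:13, same day
→ 2021-01-31 17:13 DCF

2021-01-31 17:13 DCF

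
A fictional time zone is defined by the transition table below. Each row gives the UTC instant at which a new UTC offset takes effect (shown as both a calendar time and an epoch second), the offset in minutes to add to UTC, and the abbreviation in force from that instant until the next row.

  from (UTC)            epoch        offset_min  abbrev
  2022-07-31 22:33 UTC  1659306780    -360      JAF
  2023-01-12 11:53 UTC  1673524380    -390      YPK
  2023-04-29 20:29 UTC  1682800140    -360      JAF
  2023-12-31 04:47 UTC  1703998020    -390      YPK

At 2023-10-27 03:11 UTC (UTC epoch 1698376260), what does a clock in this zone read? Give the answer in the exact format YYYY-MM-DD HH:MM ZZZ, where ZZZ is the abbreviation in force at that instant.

2023-10-26 21:11 JAF

Query: 2023-10-27 03:11 UTC
Rule 3/4 (JAF, -06:00): 2023-04-29 20:29 UTC ≤ query < 2023-12-31 04:47 UTC
3·60 + 11 - 360 = -169 min
-169 = -1·1440 + 1271; 1271 = 21·60 + 11 → 21:11, 2023-10-27 - 1 day = 2023-10-26
→ 2023-10-26 21:11 JAF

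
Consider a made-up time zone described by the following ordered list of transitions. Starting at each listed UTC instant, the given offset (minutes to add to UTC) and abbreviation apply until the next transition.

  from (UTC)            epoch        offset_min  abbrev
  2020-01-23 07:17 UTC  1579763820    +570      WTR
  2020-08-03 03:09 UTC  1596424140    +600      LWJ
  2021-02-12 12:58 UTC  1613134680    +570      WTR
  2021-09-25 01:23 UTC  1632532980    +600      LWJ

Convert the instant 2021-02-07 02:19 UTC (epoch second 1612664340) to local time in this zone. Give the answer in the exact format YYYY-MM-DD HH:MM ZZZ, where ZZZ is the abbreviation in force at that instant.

2021-02-07 12:19 LWJ

Query: 2021-02-07 02:19 UTC
Rule 2/4 (LWJ, +10:00): 2020-08-03 03:09 UTC ≤ query < 2021-02-12 12:58 UTC
2·60 + 19 + 600 = 739 min
739 = 0·1440 + 739; 739 = 12·60 + 19 → 12:19, same day
→ 2021-02-07 12:19 LWJ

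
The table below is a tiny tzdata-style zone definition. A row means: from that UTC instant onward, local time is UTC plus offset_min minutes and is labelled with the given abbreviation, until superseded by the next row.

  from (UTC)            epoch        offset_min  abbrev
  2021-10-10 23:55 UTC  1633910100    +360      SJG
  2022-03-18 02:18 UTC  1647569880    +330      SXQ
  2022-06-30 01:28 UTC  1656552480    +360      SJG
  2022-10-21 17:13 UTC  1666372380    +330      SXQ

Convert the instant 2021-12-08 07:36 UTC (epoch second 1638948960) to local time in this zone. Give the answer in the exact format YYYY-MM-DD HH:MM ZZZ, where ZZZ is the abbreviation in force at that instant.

2021-12-08 13:36 SJG

Query: 2021-12-08 07:36 UTC
Rule 1/4 (SJG, +06:00): 2021-10-10 23:55 UTC ≤ query < 2022-03-18 02:18 UTC
7·60 + 36 + 360 = 816 min
816 = 0·1440 + 816; 816 = 13·60 + 36 → 13:36, same day
→ 2021-12-08 13:36 SJG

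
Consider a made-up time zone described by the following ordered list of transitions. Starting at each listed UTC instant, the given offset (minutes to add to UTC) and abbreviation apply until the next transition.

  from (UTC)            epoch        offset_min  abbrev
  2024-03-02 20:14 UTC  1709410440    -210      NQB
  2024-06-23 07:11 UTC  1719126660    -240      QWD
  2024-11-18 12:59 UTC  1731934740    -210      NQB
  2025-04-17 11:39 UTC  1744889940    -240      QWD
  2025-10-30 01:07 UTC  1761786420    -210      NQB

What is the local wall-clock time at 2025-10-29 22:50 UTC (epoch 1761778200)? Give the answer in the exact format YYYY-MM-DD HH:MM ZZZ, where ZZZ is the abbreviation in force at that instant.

2025-10-29 18:50 QWD

Query: 2025-10-29 22:50 UTC
Rule 4/5 (QWD, -04:00): 2025-04-17 11:39 UTC ≤ query < 2025-10-30 01:07 UTC
22·60 + 50 - 240 = 1130 min
1130 = 0·1440 + 1130; 1130 = 18·60 + 50 → 18:50, same day
→ 2025-10-29 18:50 QWD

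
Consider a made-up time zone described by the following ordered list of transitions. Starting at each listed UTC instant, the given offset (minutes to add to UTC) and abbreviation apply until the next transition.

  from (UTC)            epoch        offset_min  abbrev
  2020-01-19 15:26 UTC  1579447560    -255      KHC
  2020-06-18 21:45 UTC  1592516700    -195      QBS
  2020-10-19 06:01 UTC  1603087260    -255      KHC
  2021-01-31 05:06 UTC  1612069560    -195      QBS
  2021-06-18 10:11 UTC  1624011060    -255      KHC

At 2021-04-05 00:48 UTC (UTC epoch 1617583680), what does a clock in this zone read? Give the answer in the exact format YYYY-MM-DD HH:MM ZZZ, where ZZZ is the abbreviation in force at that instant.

Query: 2021-04-05 00:48 UTC
Rule 4/5 (QBS, -03:15): 2021-01-31 05:06 UTC ≤ query < 2021-06-18 10:11 UTC
0·60 + 48 - 195 = -147 min
-147 = -1·1440 + 1293; 1293 = 21·60 + 33 → 21:33, 2021-04-05 - 1 day = 2021-04-04
→ 2021-04-04 21:33 QBS

2021-04-04 21:33 QBS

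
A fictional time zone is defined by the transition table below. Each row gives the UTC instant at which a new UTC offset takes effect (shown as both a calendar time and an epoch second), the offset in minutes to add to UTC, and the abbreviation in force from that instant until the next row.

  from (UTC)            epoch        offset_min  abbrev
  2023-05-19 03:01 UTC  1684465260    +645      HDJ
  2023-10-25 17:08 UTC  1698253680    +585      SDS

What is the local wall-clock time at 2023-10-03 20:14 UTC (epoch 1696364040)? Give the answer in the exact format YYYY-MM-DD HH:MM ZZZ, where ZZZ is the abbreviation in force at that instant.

Query: 2023-10-03 20:14 UTC
Rule 1/2 (HDJ, +10:45): 2023-05-19 03:01 UTC ≤ query < 2023-10-25 17:08 UTC
20·60 + 14 + 645 = 1859 min
1859 = 1·1440 + 419; 419 = 6·60 + 59 → 06:59, 2023-10-03 + 1 day = 2023-10-04
→ 2023-10-04 06:59 HDJ

2023-10-04 06:59 HDJ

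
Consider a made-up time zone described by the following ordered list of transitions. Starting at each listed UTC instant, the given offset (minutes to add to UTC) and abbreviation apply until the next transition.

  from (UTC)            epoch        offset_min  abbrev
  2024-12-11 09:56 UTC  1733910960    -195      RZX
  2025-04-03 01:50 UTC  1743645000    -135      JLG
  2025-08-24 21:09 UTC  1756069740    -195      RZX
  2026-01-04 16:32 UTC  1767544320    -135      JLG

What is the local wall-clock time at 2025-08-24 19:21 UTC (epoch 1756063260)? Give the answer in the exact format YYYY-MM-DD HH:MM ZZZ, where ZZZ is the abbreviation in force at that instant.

Query: 2025-08-24 19:21 UTC
Rule 2/4 (JLG, -02:15): 2025-04-03 01:50 UTC ≤ query < 2025-08-24 21:09 UTC
19·60 + 21 - 135 = 1026 min
1026 = 0·1440 + 1026; 1026 = 17·60 + 6 → 17:06, same day
→ 2025-08-24 17:06 JLG

2025-08-24 17:06 JLG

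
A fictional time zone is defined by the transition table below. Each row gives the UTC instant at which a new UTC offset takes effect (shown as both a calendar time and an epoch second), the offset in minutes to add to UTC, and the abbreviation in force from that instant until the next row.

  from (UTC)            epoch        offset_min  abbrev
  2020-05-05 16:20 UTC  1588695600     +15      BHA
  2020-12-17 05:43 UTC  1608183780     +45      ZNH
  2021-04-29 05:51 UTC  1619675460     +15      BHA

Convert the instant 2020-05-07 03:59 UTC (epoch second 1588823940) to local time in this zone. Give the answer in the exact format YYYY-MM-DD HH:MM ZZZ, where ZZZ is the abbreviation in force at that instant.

Query: 2020-05-07 03:59 UTC
Rule 1/3 (BHA, +00:15): 2020-05-05 16:20 UTC ≤ query < 2020-12-17 05:43 UTC
3·60 + 59 + 15 = 254 min
254 = 0·1440 + 254; 254 = 4·60 + 14 → 04:14, same day
→ 2020-05-07 04:14 BHA

2020-05-07 04:14 BHA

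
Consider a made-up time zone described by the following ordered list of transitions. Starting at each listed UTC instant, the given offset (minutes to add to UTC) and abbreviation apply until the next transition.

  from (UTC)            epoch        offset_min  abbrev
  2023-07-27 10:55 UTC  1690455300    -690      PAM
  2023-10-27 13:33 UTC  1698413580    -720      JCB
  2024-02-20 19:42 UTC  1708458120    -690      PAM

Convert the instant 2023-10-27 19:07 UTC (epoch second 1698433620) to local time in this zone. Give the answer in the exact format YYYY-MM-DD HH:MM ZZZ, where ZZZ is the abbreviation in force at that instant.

Query: 2023-10-27 19:07 UTC
Rule 2/3 (JCB, -12:00): 2023-10-27 13:33 UTC ≤ query < 2024-02-20 19:42 UTC
19·60 + 7 - 720 = 427 min
427 = 0·1440 + 427; 427 = 7·60 + 7 → 07:07, same day
→ 2023-10-27 07:07 JCB

2023-10-27 07:07 JCB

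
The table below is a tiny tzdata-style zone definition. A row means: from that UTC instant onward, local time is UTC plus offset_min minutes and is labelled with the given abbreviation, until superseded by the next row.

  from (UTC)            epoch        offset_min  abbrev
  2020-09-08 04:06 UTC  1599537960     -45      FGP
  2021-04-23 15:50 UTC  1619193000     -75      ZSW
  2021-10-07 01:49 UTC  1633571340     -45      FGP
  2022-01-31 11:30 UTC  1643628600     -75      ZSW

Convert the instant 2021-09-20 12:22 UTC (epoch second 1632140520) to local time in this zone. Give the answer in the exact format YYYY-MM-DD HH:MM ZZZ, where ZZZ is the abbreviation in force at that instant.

2021-09-20 11:07 ZSW

Query: 2021-09-20 12:22 UTC
Rule 2/4 (ZSW, -01:15): 2021-04-23 15:50 UTC ≤ query < 2021-10-07 01:49 UTC
12·60 + 22 - 75 = 667 min
667 = 0·1440 + 667; 667 = 11·60 + 7 → 11:07, same day
→ 2021-09-20 11:07 ZSW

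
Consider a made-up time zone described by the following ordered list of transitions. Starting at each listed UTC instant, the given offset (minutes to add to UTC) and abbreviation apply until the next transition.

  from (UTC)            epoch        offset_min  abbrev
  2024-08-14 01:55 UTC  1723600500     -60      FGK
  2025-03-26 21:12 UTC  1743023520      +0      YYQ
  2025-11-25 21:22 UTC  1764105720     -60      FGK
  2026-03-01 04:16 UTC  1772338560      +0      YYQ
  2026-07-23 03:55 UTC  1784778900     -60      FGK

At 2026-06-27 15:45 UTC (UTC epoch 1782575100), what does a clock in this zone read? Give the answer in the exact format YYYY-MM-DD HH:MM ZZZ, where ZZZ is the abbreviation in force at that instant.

2026-06-27 15:45 YYQ

Query: 2026-06-27 15:45 UTC
Rule 4/5 (YYQ, +00:00): 2026-03-01 04:16 UTC ≤ query < 2026-07-23 03:55 UTC
15·60 + 45 + 0 = 945 min
945 = 0·1440 + 945; 945 = 15·60 + 45 → 15:45, same day
→ 2026-06-27 15:45 YYQ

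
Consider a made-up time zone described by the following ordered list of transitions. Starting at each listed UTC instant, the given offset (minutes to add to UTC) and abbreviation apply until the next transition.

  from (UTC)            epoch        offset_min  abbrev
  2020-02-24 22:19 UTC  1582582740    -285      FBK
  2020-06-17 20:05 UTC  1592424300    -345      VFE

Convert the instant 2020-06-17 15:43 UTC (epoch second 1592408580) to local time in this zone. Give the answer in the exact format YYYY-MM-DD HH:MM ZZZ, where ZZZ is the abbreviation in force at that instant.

2020-06-17 10:58 FBK

Query: 2020-06-17 15:43 UTC
Rule 1/2 (FBK, -04:45): 2020-02-24 22:19 UTC ≤ query < 2020-06-17 20:05 UTC
15·60 + 43 - 285 = 658 min
658 = 0·1440 + 658; 658 = 10·60 + 58 → 10:58, same day
→ 2020-06-17 10:58 FBK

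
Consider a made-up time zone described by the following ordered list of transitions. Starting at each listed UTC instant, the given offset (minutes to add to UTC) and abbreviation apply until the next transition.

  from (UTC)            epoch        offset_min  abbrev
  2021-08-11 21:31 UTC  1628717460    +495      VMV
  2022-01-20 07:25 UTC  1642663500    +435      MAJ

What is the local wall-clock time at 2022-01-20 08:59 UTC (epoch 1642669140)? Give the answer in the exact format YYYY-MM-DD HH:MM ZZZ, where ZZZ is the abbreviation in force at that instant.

2022-01-20 16:14 MAJ

Query: 2022-01-20 08:59 UTC
Rule 2/2 (MAJ, +07:15): 2022-01-20 07:25 UTC ≤ query < +∞
8·60 + 59 + 435 = 974 min
974 = 0·1440 + 974; 974 = 16·60 + 14 → 16:14, same day
→ 2022-01-20 16:14 MAJ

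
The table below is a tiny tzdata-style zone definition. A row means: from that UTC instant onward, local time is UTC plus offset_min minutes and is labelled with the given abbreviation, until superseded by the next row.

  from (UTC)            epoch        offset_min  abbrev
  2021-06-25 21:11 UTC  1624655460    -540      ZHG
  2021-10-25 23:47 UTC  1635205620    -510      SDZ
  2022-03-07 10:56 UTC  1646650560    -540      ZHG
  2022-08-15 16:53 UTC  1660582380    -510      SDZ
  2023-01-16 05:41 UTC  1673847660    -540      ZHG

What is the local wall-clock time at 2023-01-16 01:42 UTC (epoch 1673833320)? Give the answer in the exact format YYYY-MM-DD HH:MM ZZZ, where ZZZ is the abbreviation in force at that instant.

2023-01-15 17:12 SDZ

Query: 2023-01-16 01:42 UTC
Rule 4/5 (SDZ, -08:30): 2022-08-15 16:53 UTC ≤ query < 2023-01-16 05:41 UTC
1·60 + 42 - 510 = -408 min
-408 = -1·1440 + 1032; 1032 = 17·60 + 12 → 17:12, 2023-01-16 - 1 day = 2023-01-15
→ 2023-01-15 17:12 SDZ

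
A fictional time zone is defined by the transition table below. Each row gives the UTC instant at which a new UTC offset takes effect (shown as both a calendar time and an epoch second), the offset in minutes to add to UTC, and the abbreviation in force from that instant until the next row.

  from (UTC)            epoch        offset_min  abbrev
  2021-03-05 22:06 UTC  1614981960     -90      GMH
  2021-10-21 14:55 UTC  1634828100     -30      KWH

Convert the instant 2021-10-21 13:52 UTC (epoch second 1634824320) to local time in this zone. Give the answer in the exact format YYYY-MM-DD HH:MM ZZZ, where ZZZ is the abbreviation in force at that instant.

Query: 2021-10-21 13:52 UTC
Rule 1/2 (GMH, -01:30): 2021-03-05 22:06 UTC ≤ query < 2021-10-21 14:55 UTC
13·60 + 52 - 90 = 742 min
742 = 0·1440 + 742; 742 = 12·60 + 22 → 12:22, same day
→ 2021-10-21 12:22 GMH

2021-10-21 12:22 GMH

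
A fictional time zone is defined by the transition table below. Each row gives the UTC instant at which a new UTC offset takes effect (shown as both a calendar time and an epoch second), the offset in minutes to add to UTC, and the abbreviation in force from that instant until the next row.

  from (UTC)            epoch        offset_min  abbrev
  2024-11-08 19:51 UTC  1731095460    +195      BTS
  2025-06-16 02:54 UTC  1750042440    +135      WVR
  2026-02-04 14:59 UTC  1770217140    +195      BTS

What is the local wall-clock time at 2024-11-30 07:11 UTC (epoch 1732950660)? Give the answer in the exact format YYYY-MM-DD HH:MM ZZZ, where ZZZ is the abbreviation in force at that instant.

2024-11-30 10:26 BTS

Query: 2024-11-30 07:11 UTC
Rule 1/3 (BTS, +03:15): 2024-11-08 19:51 UTC ≤ query < 2025-06-16 02:54 UTC
7·60 + 11 + 195 = 626 min
626 = 0·1440 + 626; 626 = 10·60 + 26 → 10:26, same day
→ 2024-11-30 10:26 BTS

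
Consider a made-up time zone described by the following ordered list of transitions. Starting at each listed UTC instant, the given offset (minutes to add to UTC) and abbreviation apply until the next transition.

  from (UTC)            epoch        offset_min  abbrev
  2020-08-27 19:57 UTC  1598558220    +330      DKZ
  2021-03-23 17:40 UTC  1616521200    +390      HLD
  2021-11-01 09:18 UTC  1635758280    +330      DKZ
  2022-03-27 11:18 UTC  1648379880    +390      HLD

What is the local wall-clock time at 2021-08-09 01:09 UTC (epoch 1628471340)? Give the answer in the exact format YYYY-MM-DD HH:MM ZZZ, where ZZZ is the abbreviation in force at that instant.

2021-08-09 07:39 HLD

Query: 2021-08-09 01:09 UTC
Rule 2/4 (HLD, +06:30): 2021-03-23 17:40 UTC ≤ query < 2021-11-01 09:18 UTC
1·60 + 9 + 390 = 459 min
459 = 0·1440 + 459; 459 = 7·60 + 39 → 07:39, same day
→ 2021-08-09 07:39 HLD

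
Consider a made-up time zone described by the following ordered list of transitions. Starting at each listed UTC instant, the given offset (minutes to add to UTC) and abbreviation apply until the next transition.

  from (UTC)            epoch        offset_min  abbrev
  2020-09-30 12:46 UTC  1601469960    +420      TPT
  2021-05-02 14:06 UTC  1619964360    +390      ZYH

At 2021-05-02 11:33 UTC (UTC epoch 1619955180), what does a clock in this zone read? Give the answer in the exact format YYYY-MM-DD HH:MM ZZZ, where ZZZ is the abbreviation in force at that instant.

Query: 2021-05-02 11:33 UTC
Rule 1/2 (TPT, +07:00): 2020-09-30 12:46 UTC ≤ query < 2021-05-02 14:06 UTC
11·60 + 33 + 420 = 1113 min
1113 = 0·1440 + 1113; 1113 = 18·60 + 33 → 18:33, same day
→ 2021-05-02 18:33 TPT

2021-05-02 18:33 TPT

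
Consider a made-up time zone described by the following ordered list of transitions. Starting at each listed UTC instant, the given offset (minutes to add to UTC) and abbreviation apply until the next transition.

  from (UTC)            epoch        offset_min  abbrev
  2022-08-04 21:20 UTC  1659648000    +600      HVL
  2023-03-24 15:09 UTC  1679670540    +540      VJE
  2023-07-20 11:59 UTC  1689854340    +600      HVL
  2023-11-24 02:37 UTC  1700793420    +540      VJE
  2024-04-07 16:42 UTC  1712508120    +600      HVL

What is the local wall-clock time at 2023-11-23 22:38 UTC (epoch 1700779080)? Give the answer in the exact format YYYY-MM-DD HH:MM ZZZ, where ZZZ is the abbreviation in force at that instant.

2023-11-24 08:38 HVL

Query: 2023-11-23 22:38 UTC
Rule 3/5 (HVL, +10:00): 2023-07-20 11:59 UTC ≤ query < 2023-11-24 02:37 UTC
22·60 + 38 + 600 = 1958 min
1958 = 1·1440 + 518; 518 = 8·60 + 38 → 08:38, 2023-11-23 + 1 day = 2023-11-24
→ 2023-11-24 08:38 HVL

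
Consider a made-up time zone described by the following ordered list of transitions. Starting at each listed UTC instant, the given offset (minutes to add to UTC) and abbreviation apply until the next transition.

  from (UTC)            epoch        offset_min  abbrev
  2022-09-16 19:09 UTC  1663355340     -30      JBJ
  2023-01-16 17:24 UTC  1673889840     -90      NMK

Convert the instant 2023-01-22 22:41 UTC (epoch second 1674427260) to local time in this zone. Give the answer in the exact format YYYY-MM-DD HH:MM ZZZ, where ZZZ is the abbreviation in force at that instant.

Query: 2023-01-22 22:41 UTC
Rule 2/2 (NMK, -01:30): 2023-01-16 17:24 UTC ≤ query < +∞
22·60 + 41 - 90 = 1271 min
1271 = 0·1440 + 1271; 1271 = 21·60 + 11 → 21:11, same day
→ 2023-01-22 21:11 NMK

2023-01-22 21:11 NMK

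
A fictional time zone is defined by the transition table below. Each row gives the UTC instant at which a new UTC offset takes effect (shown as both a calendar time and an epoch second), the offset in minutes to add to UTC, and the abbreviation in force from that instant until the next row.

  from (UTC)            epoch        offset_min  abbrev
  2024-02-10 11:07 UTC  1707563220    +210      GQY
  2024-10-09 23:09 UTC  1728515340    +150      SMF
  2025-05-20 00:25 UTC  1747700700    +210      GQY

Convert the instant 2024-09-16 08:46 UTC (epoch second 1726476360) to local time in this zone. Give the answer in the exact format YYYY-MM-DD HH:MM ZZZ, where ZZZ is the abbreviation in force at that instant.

2024-09-16 12:16 GQY

Query: 2024-09-16 08:46 UTC
Rule 1/3 (GQY, +03:30): 2024-02-10 11:07 UTC ≤ query < 2024-10-09 23:09 UTC
8·60 + 46 + 210 = 736 min
736 = 0·1440 + 736; 736 = 12·60 + 16 → 12:16, same day
→ 2024-09-16 12:16 GQY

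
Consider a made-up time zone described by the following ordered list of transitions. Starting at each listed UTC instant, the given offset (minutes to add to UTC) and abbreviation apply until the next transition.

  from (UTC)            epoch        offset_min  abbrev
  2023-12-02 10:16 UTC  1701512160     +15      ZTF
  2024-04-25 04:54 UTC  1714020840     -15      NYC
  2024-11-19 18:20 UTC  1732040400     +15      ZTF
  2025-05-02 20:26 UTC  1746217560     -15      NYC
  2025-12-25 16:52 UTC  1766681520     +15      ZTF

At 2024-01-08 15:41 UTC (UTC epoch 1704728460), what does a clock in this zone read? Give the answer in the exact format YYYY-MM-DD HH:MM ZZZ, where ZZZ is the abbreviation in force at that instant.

Query: 2024-01-08 15:41 UTC
Rule 1/5 (ZTF, +00:15): 2023-12-02 10:16 UTC ≤ query < 2024-04-25 04:54 UTC
15·60 + 41 + 15 = 956 min
956 = 0·1440 + 956; 956 = 15·60 + 56 → 15:56, same day
→ 2024-01-08 15:56 ZTF

2024-01-08 15:56 ZTF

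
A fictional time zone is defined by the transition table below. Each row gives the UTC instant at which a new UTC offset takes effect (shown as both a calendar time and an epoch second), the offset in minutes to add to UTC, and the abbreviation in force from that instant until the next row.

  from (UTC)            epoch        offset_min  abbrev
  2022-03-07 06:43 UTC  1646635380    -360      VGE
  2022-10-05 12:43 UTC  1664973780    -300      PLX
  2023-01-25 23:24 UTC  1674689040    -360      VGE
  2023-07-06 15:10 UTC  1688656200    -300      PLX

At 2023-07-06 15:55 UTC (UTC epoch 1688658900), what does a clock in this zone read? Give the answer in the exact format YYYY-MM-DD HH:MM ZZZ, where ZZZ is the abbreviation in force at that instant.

2023-07-06 10:55 PLX

Query: 2023-07-06 15:55 UTC
Rule 4/4 (PLX, -05:00): 2023-07-06 15:10 UTC ≤ query < +∞
15·60 + 55 - 300 = 655 min
655 = 0·1440 + 655; 655 = 10·60 + 55 → 10:55, same day
→ 2023-07-06 10:55 PLX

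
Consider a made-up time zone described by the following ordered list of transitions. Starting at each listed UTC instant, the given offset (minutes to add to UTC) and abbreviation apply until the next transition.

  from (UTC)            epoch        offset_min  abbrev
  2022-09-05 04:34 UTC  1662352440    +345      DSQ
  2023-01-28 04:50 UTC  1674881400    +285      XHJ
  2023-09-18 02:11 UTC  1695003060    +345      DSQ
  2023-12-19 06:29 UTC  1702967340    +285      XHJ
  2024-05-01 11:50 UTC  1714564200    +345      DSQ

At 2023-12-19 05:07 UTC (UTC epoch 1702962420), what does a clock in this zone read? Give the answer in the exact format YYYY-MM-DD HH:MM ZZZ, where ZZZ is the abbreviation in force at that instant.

2023-12-19 10:52 DSQ

Query: 2023-12-19 05:07 UTC
Rule 3/5 (DSQ, +05:45): 2023-09-18 02:11 UTC ≤ query < 2023-12-19 06:29 UTC
5·60 + 7 + 345 = 652 min
652 = 0·1440 + 652; 652 = 10·60 + 52 → 10:52, same day
→ 2023-12-19 10:52 DSQ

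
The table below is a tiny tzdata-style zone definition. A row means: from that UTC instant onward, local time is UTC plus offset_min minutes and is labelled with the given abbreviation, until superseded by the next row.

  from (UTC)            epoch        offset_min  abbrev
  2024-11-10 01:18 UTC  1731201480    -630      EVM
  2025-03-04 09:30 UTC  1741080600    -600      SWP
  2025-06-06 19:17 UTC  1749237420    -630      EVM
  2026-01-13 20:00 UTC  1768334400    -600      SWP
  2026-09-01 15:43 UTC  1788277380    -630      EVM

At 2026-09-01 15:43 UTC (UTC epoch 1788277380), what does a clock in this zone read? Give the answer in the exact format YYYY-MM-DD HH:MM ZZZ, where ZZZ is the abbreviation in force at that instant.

Query: 2026-09-01 15:43 UTC
Rule 5/5 (EVM, -10:30): 2026-09-01 15:43 UTC ≤ query < +∞
15·60 + 43 - 630 = 313 min
313 = 0·1440 + 313; 313 = 5·60 + 13 → 05:13, same day
→ 2026-09-01 05:13 EVM

2026-09-01 05:13 EVM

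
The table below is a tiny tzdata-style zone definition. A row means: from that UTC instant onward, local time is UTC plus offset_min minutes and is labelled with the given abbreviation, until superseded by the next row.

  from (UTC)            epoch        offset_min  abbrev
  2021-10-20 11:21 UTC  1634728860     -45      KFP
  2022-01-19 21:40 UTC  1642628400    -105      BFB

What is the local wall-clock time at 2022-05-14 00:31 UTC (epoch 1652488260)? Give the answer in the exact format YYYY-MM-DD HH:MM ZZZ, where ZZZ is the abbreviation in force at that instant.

2022-05-13 22:46 BFB

Query: 2022-05-14 00:31 UTC
Rule 2/2 (BFB, -01:45): 2022-01-19 21:40 UTC ≤ query < +∞
0·60 + 31 - 105 = -74 min
-74 = -1·1440 + 1366; 1366 = 22·60 + 46 → 22:46, 2022-05-14 - 1 day = 2022-05-13
→ 2022-05-13 22:46 BFB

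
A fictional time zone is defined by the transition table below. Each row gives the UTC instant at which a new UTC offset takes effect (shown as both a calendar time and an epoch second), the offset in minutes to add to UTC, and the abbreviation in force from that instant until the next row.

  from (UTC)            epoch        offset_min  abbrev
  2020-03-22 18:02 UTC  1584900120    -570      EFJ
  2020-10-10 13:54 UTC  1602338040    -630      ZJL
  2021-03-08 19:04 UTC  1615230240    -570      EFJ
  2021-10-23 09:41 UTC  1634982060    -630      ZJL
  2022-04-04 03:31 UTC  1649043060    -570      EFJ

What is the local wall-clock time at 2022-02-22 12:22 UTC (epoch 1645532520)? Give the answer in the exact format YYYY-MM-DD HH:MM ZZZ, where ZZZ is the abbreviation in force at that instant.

2022-02-22 01:52 ZJL

Query: 2022-02-22 12:22 UTC
Rule 4/5 (ZJL, -10:30): 2021-10-23 09:41 UTC ≤ query < 2022-04-04 03:31 UTC
12·60 + 22 - 630 = 112 min
112 = 0·1440 + 112; 112 = 1·60 + 52 → 01:52, same day
→ 2022-02-22 01:52 ZJL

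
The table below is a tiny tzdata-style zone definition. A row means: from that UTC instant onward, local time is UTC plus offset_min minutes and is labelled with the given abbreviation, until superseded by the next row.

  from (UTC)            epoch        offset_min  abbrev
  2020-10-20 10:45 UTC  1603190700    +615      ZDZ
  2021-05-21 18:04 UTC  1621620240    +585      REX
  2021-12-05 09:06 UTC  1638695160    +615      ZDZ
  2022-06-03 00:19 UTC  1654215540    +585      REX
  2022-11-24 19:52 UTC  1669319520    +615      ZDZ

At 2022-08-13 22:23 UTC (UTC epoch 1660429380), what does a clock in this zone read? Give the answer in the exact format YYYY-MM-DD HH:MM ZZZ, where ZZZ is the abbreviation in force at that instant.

Query: 2022-08-13 22:23 UTC
Rule 4/5 (REX, +09:45): 2022-06-03 00:19 UTC ≤ query < 2022-11-24 19:52 UTC
22·60 + 23 + 585 = 1928 min
1928 = 1·1440 + 488; 488 = 8·60 + 8 → 08:08, 2022-08-13 + 1 day = 2022-08-14
→ 2022-08-14 08:08 REX

2022-08-14 08:08 REX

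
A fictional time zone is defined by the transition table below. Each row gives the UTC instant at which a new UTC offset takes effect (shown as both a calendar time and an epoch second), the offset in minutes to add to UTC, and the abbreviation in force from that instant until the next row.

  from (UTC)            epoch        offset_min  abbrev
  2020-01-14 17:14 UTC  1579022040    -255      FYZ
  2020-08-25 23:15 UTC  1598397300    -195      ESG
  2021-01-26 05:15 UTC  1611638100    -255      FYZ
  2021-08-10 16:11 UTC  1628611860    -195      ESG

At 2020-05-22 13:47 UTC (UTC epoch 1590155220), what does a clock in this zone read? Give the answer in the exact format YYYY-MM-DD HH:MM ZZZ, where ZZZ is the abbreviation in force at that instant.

2020-05-22 09:32 FYZ

Query: 2020-05-22 13:47 UTC
Rule 1/4 (FYZ, -04:15): 2020-01-14 17:14 UTC ≤ query < 2020-08-25 23:15 UTC
13·60 + 47 - 255 = 572 min
572 = 0·1440 + 572; 572 = 9·60 + 32 → 09:32, same day
→ 2020-05-22 09:32 FYZ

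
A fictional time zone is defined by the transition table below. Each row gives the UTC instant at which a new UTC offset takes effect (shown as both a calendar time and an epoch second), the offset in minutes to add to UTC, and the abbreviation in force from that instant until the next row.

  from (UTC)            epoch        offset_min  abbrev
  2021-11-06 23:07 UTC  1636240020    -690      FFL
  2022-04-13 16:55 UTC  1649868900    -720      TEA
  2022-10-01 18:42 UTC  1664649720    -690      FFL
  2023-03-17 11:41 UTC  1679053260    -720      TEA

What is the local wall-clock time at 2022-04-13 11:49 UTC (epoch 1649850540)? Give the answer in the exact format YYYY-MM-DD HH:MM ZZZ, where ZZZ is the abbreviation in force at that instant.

2022-04-13 00:19 FFL

Query: 2022-04-13 11:49 UTC
Rule 1/4 (FFL, -11:30): 2021-11-06 23:07 UTC ≤ query < 2022-04-13 16:55 UTC
11·60 + 49 - 690 = 19 min
19 = 0·1440 + 19; 19 = 0·60 + 19 → 00:19, same day
→ 2022-04-13 00:19 FFL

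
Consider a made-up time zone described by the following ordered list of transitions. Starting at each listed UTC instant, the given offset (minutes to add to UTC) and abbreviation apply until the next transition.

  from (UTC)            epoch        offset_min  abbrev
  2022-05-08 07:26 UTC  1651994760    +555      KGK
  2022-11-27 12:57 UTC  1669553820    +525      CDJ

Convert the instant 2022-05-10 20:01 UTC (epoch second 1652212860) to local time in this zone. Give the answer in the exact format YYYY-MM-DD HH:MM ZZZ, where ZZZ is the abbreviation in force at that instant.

2022-05-11 05:16 KGK

Query: 2022-05-10 20:01 UTC
Rule 1/2 (KGK, +09:15): 2022-05-08 07:26 UTC ≤ query < 2022-11-27 12:57 UTC
20·60 + 1 + 555 = 1756 min
1756 = 1·1440 + 316; 316 = 5·60 + 16 → 05:16, 2022-05-10 + 1 day = 2022-05-11
→ 2022-05-11 05:16 KGK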